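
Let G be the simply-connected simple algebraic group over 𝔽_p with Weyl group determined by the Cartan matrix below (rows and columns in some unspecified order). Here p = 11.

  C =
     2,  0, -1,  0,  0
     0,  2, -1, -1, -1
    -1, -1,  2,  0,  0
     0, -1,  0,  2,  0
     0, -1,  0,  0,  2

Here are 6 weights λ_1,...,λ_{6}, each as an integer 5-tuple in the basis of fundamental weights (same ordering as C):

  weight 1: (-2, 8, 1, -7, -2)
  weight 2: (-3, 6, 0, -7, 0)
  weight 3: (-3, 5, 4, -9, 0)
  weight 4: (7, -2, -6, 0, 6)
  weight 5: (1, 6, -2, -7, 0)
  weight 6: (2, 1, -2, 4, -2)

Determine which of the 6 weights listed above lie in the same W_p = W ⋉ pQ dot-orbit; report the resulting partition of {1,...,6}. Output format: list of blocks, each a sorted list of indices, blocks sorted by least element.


Type D_5, rank 5, |W|=1920; reorder rows/cols to standard.

Folding the 6 weights λ_j+ρ into Ā_11 (reps in the given 5-coord order):

  1: (1, 0, 1, 6, 1)
  2: (1, 0, 1, 6, 1)
  3: (1, 0, 1, 6, 1)
  4: (2, 0, 1, 5, 1)
  5: (1, 0, 1, 6, 1)
  6: (2, 0, 1, 5, 1)

Linkage partition of the 6 weights (2 classes, p=11):

[[1, 2, 3, 5], [4, 6]]


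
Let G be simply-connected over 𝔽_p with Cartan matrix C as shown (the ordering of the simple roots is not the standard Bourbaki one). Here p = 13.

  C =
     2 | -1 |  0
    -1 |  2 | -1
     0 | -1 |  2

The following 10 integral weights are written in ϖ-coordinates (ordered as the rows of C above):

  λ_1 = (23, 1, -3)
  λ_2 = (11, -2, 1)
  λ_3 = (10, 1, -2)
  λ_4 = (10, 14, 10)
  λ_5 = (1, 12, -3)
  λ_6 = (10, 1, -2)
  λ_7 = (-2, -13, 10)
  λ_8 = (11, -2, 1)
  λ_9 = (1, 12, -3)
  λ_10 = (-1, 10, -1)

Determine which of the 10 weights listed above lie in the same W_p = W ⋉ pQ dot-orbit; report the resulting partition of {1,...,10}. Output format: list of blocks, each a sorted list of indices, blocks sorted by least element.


Type A_3, rank 3, |W|=24; reorder rows/cols to standard.

Each λ_j+ρ reduced to Ā_13; 3-tuples below use C's row order:

  λ_1+ρ ↦ (0, 11, 0);  λ_2+ρ ↦ (11, 1, 1);  λ_3+ρ ↦ (11, 1, 1);  λ_4+ρ ↦ (0, 11, 0);  λ_5+ρ ↦ (0, 11, 0);  λ_6+ρ ↦ (11, 1, 1);  λ_7+ρ ↦ (11, 1, 1);  λ_8+ρ ↦ (11, 1, 1);  λ_9+ρ ↦ (0, 11, 0);  λ_10+ρ ↦ (0, 11, 0)

2 distinct reps among the 10 weights ⇒ 2 W_13-linkage classes:

[[1, 4, 5, 9, 10], [2, 3, 6, 7, 8]]


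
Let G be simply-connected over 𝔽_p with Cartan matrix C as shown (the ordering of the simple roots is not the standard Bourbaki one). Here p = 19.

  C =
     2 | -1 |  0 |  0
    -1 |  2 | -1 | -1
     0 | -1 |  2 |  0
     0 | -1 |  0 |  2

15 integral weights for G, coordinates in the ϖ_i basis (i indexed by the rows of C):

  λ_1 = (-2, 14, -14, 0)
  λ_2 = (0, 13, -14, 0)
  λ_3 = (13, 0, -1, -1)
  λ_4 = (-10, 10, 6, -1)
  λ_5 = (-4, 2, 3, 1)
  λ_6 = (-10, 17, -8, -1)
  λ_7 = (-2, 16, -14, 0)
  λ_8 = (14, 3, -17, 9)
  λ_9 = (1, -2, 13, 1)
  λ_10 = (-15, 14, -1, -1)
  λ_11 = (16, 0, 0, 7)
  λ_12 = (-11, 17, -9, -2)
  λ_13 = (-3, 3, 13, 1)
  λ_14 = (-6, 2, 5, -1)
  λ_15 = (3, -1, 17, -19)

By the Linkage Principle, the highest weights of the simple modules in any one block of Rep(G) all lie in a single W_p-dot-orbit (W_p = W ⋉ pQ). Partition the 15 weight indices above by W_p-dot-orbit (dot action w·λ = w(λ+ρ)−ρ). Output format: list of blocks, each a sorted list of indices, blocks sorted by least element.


Dynkin diagram of C (from the 6 off-diagonal −1 entries): D_4.

W_19-reps of the 15 weights in Ā_19 (same 4-coord order as C):

    1: (1, 1, 13, 1)
    2: (1, 1, 13, 1)
    3: (14, 1, 0, 0)
    4: (9, 1, 7, 0)
    5: (3, 0, 4, 2)
    6: (9, 1, 7, 0)
    7: (1, 1, 13, 1)
    8: (3, 0, 4, 2)
    9: (1, 1, 13, 1)
    10: (14, 1, 0, 0)
    11: (9, 1, 7, 0)
    12: (9, 1, 7, 0)
    13: (1, 1, 13, 1)
    14: (3, 0, 4, 2)
    15: (14, 1, 0, 0)

The 15 indices split into 4 linkage classes (same alcove rep ⇔ same W_19-dot-orbit):

[[1, 2, 7, 9, 13], [3, 10, 15], [4, 6, 11, 12], [5, 8, 14]]


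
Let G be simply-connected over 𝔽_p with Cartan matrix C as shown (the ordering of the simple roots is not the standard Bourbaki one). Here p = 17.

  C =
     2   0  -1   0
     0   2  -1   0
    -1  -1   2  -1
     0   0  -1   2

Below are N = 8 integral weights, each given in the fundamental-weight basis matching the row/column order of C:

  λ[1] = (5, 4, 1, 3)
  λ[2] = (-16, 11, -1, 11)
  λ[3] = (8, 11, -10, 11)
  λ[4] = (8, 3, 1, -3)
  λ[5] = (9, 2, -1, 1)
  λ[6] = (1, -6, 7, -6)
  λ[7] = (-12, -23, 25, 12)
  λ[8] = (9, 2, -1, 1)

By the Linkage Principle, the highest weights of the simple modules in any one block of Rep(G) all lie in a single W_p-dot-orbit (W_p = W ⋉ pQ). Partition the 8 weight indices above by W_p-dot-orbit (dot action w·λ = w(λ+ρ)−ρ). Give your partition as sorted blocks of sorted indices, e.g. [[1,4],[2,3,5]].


D_4 Cartan matrix, 4 simple roots permuted; ρ=(1,1,1,1).

Each λ_j+ρ reduced to Ā_17; 4-tuples below use C's row order:

  λ_1+ρ ↦ (6, 5, 0, 4) · λ_2+ρ ↦ (0, 3, 2, 3) · λ_3+ρ ↦ (0, 3, 2, 3) · λ_4+ρ ↦ (9, 4, 0, 2) · λ_5+ρ ↦ (10, 3, 0, 2) · λ_6+ρ ↦ (0, 3, 2, 3) · λ_7+ρ ↦ (6, 5, 0, 4) · λ_8+ρ ↦ (10, 3, 0, 2)

These 8 weights hit 4 W_17-dot-orbits; sizes (2, 3, 1, 2):

[[1, 7], [2, 3, 6], [4], [5, 8]]


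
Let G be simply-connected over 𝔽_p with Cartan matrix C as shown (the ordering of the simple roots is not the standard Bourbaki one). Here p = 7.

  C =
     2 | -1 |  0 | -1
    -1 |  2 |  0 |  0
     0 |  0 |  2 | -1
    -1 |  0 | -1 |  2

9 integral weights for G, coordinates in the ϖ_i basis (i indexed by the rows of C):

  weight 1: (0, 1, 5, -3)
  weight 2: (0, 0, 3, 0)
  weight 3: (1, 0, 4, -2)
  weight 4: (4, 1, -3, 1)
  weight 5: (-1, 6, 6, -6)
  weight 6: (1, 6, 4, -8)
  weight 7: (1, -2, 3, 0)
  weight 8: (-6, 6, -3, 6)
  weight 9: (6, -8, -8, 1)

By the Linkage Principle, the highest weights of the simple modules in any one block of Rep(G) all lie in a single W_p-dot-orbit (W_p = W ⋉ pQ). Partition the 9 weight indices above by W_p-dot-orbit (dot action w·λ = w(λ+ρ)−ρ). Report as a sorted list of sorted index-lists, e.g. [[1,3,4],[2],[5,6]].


C ↔ A_4 under row/col permutation; |W(A_4)| = 120.

λ_j+ρ reflected into Ā_7 (⟨·,θ^∨⟩≤7); 4-tuples as given:

  λ_1 → (1, 1, 4, 1) · λ_2 → (1, 1, 4, 1) · λ_3 → (1, 1, 4, 1) · λ_4 → (5, 0, 0, 0) · λ_5 → (5, 0, 0, 0) · λ_6 → (5, 0, 0, 0) · λ_7 → (1, 1, 4, 1) · λ_8 → (5, 0, 0, 0) · λ_9 → (5, 0, 0, 0)

These 9 weights hit 2 W_7-dot-orbits; sizes (4, 5):

[[1, 2, 3, 7], [4, 5, 6, 8, 9]]


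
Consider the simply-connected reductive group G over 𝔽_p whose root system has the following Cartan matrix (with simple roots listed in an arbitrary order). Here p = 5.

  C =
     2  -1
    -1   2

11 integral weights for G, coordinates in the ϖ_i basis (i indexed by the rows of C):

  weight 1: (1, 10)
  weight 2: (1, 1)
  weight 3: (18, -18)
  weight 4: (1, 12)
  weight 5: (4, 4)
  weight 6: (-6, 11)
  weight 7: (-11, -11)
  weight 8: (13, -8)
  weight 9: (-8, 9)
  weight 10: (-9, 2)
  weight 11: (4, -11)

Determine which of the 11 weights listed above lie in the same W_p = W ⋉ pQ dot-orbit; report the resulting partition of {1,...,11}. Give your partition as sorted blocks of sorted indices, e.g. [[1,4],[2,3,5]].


Cartan matrix: type A_2 (|W|=6); un-permuting the 2 rows.

W_5-reps of the 11 weights in Ā_5 (same 2-coord order as C):

    [1] (2, 2)
    [2] (2, 2)
    [3] (2, 2)
    [4] (0, 2)
    [5] (0, 0)
    [6] (0, 2)
    [7] (0, 0)
    [8] (2, 2)
    [9] (0, 2)
    [10] (0, 2)
    [11] (0, 0)

Partition of {1..11} into 3 W_5-dot-orbits:

[[1, 2, 3, 8], [4, 6, 9, 10], [5, 7, 11]]


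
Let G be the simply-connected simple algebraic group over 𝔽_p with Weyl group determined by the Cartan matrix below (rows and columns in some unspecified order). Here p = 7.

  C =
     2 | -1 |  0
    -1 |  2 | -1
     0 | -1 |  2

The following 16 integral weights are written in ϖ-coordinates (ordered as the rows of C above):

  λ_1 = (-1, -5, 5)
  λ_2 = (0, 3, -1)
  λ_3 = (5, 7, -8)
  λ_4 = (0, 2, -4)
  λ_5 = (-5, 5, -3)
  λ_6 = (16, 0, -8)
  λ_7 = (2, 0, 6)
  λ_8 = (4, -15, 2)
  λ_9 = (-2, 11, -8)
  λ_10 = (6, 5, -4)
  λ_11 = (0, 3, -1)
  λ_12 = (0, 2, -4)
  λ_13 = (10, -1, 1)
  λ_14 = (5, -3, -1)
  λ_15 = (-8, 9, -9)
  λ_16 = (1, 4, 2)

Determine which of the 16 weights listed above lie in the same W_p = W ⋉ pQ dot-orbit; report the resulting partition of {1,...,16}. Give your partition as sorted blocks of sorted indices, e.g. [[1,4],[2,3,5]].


Root system A_3: the 3×3 matrix C matches after relabeling.

Each λ_j+ρ reduced to Ā_7; 3-tuples below use C's row order:

  1: (4, 0, 2);  2: (1, 4, 0);  3: (1, 0, 0);  4: (1, 0, 3);  5: (4, 0, 2);  6: (1, 0, 3);  7: (1, 0, 3);  8: (4, 0, 2);  9: (4, 0, 2);  10: (1, 0, 3);  11: (1, 4, 0);  12: (1, 0, 3);  13: (1, 4, 0);  14: (4, 0, 2);  15: (1, 4, 0);  16: (1, 4, 0)

The 16 indices split into 4 linkage classes (same alcove rep ⇔ same W_7-dot-orbit):

[[1, 5, 8, 9, 14], [2, 11, 13, 15, 16], [3], [4, 6, 7, 10, 12]]


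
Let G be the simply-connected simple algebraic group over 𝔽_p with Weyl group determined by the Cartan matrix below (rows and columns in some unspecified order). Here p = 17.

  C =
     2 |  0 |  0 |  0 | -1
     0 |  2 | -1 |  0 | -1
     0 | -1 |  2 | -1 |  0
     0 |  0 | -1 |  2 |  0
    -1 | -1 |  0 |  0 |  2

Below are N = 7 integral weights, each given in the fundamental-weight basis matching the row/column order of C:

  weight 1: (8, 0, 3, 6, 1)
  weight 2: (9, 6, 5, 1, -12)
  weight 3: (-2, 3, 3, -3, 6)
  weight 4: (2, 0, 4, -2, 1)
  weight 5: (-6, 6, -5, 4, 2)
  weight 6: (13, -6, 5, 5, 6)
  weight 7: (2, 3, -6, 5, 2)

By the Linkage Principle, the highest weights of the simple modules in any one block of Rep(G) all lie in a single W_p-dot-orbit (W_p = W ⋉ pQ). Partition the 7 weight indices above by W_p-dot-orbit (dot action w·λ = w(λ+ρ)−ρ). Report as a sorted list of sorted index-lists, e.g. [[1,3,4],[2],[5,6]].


C ↔ A_5 under row/col permutation; |W(A_5)| = 720.

Alcove-folded reps (p=17, 7 weights, presented ϖ-order):

  1: (3, 1, 4, 1, 2)
  2: (1, 4, 2, 2, 6)
  3: (1, 4, 2, 2, 6)
  4: (3, 1, 4, 1, 2)
  5: (3, 1, 4, 1, 2)
  6: (3, 1, 4, 1, 2)
  7: (3, 1, 4, 1, 2)

These 7 weights hit 2 W_17-dot-orbits; sizes (5, 2):

[[1, 4, 5, 6, 7], [2, 3]]


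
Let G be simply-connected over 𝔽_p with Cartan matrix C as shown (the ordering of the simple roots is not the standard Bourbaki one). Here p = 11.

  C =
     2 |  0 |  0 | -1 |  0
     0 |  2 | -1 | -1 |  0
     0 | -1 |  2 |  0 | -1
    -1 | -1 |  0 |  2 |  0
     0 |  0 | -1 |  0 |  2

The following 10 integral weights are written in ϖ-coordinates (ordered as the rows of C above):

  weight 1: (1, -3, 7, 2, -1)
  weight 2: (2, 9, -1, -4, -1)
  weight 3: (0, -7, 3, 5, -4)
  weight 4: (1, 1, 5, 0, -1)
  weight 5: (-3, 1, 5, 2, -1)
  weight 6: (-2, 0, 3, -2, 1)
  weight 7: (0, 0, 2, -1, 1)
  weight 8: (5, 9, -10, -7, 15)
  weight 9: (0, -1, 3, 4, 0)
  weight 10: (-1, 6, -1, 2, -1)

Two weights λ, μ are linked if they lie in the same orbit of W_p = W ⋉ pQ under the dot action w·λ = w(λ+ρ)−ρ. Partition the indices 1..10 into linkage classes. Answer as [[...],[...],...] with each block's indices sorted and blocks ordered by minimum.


Dynkin diagram of C (from the 8 off-diagonal −1 entries): A_5.

λ_j+ρ reflected into Ā_11 (⟨·,θ^∨⟩≤11); 5-tuples as given:

  λ_1 → (2, 2, 6, 1, 0) · λ_2 → (0, 7, 0, 3, 0) · λ_3 → (1, 1, 3, 0, 2) · λ_4 → (2, 2, 6, 1, 0) · λ_5 → (2, 2, 6, 1, 0) · λ_6 → (1, 1, 3, 0, 2) · λ_7 → (1, 1, 3, 0, 2) · λ_8 → (1, 0, 4, 5, 1) · λ_9 → (1, 0, 4, 5, 1) · λ_10 → (0, 7, 0, 3, 0)

Partition of {1..10} into 4 W_11-dot-orbits:

[[1, 4, 5], [2, 10], [3, 6, 7], [8, 9]]


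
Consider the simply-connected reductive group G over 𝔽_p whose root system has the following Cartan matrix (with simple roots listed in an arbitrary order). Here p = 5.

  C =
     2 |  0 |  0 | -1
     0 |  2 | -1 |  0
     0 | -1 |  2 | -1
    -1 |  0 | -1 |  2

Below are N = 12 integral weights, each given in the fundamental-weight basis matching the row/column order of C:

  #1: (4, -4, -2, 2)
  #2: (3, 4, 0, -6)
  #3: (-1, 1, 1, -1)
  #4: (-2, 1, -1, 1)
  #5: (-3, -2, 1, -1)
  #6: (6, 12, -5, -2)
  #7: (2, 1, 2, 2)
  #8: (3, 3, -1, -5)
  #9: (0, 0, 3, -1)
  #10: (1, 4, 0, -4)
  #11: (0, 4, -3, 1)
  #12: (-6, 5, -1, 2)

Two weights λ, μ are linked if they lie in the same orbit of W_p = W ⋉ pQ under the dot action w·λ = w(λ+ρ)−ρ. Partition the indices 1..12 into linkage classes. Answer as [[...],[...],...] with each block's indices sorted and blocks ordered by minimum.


Type A_4, rank 4, |W|=120; reorder rows/cols to standard.

Ā_5 reps of the 12 weights (A_4, coords as presented):

  1: (1, 2, 0, 1) · 2: (0, 0, 4, 0) · 3: (0, 2, 2, 0) · 4: (1, 2, 0, 1) · 5: (0, 0, 1, 1) · 6: (0, 0, 1, 1) · 7: (1, 2, 0, 1) · 8: (0, 0, 4, 0) · 9: (0, 0, 4, 0) · 10: (0, 2, 2, 0) · 11: (0, 2, 2, 0) · 12: (0, 0, 1, 1)

Grouping the 12 weights by Ā_5-representative: 4 linkage classes.

[[1, 4, 7], [2, 8, 9], [3, 10, 11], [5, 6, 12]]


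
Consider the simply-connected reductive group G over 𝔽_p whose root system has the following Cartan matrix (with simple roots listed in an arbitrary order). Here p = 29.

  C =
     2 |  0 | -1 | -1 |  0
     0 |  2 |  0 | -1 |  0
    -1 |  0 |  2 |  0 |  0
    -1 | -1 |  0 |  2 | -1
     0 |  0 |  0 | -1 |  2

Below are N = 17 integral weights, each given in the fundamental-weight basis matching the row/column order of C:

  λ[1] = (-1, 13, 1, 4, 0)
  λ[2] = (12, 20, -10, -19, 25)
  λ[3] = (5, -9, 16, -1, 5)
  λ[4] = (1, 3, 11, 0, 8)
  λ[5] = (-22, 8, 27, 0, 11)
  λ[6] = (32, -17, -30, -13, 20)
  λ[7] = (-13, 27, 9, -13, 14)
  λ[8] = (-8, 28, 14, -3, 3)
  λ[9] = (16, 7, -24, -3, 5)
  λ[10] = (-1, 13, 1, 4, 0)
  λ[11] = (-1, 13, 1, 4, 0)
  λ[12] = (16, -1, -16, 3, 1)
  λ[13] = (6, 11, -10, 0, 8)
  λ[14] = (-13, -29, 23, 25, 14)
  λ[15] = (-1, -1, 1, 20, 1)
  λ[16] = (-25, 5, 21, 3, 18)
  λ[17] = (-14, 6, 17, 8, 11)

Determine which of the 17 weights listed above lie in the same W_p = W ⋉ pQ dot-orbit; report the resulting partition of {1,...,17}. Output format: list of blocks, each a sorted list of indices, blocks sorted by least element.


Root system D_5: the 5×5 matrix C matches after relabeling.

λ_j+ρ reflected into Ā_29 (⟨·,θ^∨⟩≤29); 5-tuples as given:

    [1] (0, 14, 2, 5, 1)
    [2] (4, 3, 1, 0, 8)
    [3] (2, 0, 15, 4, 2)
    [4] (0, 4, 12, 1, 9)
    [5] (0, 11, 7, 1, 8)
    [6] (4, 3, 1, 0, 8)
    [7] (0, 4, 12, 1, 9)
    [8] (0, 14, 2, 5, 1)
    [9] (2, 0, 15, 4, 2)
    [10] (0, 14, 2, 5, 1)
    [11] (0, 14, 2, 5, 1)
    [12] (2, 0, 15, 4, 2)
    [13] (0, 11, 7, 1, 8)
    [14] (0, 4, 12, 1, 9)
    [15] (2, 0, 15, 4, 2)
    [16] (0, 14, 2, 5, 1)
    [17] (4, 3, 1, 0, 8)

Linkage partition of the 17 weights (5 classes, p=29):

[[1, 8, 10, 11, 16], [2, 6, 17], [3, 9, 12, 15], [4, 7, 14], [5, 13]]


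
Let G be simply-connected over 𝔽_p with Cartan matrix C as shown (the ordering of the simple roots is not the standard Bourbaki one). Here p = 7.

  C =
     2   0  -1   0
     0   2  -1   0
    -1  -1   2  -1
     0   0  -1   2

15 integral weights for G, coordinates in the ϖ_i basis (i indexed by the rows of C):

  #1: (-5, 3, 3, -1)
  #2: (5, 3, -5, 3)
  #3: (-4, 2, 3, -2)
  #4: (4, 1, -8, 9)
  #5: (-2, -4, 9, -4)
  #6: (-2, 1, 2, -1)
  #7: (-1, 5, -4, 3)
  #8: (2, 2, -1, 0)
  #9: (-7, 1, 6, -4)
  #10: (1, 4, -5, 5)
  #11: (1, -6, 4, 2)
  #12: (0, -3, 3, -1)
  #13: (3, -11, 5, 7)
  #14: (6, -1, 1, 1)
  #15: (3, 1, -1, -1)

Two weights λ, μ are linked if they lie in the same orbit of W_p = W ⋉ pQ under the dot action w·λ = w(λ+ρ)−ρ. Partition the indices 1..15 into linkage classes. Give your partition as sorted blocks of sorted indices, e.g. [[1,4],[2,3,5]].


Dynkin diagram of C (from the 6 off-diagonal −1 entries): D_4.

W_7-reps of the 15 weights in Ā_7 (same 4-coord order as C):

  [1] (3, 3, 0, 1);  [2] (2, 0, 1, 0);  [3] (3, 3, 0, 1);  [4] (1, 2, 2, 0);  [5] (2, 0, 1, 0);  [6] (1, 2, 2, 0);  [7] (3, 3, 0, 1);  [8] (3, 3, 0, 1);  [9] (4, 0, 0, 1);  [10] (2, 1, 0, 2);  [11] (1, 2, 2, 0);  [12] (1, 2, 2, 0);  [13] (3, 3, 0, 1);  [14] (1, 2, 2, 0);  [15] (4, 2, 0, 0)

Partition of {1..15} into 6 W_7-dot-orbits:

[[1, 3, 7, 8, 13], [2, 5], [4, 6, 11, 12, 14], [9], [10], [15]]


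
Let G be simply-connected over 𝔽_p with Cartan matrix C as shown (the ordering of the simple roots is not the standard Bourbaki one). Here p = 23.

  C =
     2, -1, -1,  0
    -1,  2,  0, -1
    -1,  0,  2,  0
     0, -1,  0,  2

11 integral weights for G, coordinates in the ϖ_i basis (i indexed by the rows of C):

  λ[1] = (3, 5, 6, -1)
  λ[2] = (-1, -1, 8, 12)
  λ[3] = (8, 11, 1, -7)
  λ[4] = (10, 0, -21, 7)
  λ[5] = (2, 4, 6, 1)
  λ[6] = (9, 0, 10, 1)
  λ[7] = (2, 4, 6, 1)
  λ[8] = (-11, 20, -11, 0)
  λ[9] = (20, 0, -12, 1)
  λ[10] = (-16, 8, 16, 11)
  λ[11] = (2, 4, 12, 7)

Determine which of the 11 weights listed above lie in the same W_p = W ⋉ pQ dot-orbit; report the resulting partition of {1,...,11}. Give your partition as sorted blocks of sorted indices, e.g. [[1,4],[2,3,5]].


Root system A_4: the 4×4 matrix C matches after relabeling.

Alcove-folded reps (p=23, 11 weights, presented ϖ-order):

    λ_1+ρ ↦ (4, 6, 7, 0)
    λ_2+ρ ↦ (0, 0, 9, 13)
    λ_3+ρ ↦ (9, 6, 2, 6)
    λ_4+ρ ↦ (1, 8, 11, 0)
    λ_5+ρ ↦ (3, 5, 7, 2)
    λ_6+ρ ↦ (10, 1, 10, 1)
    λ_7+ρ ↦ (3, 5, 7, 2)
    λ_8+ρ ↦ (10, 1, 10, 1)
    λ_9+ρ ↦ (10, 1, 10, 1)
    λ_10+ρ ↦ (9, 6, 2, 6)
    λ_11+ρ ↦ (3, 5, 7, 2)

The 11 indices split into 6 linkage classes (same alcove rep ⇔ same W_23-dot-orbit):

[[1], [2], [3, 10], [4], [5, 7, 11], [6, 8, 9]]


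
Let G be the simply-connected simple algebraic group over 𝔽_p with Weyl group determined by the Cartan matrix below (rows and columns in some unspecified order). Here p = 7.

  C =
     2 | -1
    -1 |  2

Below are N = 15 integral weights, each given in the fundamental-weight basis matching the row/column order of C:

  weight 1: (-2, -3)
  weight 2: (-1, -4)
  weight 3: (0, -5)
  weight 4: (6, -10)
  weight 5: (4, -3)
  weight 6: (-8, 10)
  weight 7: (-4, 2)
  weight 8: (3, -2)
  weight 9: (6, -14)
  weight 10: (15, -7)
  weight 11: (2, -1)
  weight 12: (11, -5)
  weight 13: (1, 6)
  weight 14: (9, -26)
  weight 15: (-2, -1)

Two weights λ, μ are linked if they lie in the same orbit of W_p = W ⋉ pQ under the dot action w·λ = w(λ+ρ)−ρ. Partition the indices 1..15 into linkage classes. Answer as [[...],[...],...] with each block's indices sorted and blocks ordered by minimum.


Type A_2, rank 2, |W|=6; reorder rows/cols to standard.

Each λ_j+ρ reduced to Ā_7; 2-tuples below use C's row order:

  λ_1 → (2, 1) · λ_2 → (3, 0) · λ_3 → (3, 1) · λ_4 → (0, 5) · λ_5 → (3, 2) · λ_6 → (3, 0) · λ_7 → (3, 0) · λ_8 → (3, 1) · λ_9 → (0, 1) · λ_10 → (2, 1) · λ_11 → (3, 0) · λ_12 → (2, 1) · λ_13 → (0, 5) · λ_14 → (3, 1) · λ_15 → (0, 1)

The 15 indices split into 6 linkage classes (same alcove rep ⇔ same W_7-dot-orbit):

[[1, 10, 12], [2, 6, 7, 11], [3, 8, 14], [4, 13], [5], [9, 15]]


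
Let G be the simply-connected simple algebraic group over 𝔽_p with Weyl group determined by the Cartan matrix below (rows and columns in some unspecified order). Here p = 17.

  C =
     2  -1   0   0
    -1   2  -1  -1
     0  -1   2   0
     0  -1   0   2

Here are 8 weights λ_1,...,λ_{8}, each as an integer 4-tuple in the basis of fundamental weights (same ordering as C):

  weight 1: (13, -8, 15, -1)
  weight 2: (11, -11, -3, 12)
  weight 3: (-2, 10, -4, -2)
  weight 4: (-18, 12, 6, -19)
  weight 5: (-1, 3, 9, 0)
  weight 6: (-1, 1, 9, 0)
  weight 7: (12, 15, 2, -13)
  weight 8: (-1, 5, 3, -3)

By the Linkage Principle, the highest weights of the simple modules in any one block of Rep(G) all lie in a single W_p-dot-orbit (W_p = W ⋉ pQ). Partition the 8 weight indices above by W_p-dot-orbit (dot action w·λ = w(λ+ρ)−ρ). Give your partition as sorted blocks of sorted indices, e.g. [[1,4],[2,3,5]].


Cartan matrix: type D_4 (|W|=192); un-permuting the 4 rows.

Each λ_j+ρ reduced to Ā_17; 4-tuples below use C's row order:

  λ_1 → (1, 6, 3, 1)
  λ_2 → (0, 2, 10, 1)
  λ_3 → (1, 6, 3, 1)
  λ_4 → (0, 2, 10, 1)
  λ_5 → (0, 2, 10, 1)
  λ_6 → (0, 2, 10, 1)
  λ_7 → (0, 2, 10, 1)
  λ_8 → (0, 4, 4, 2)

3 distinct reps among the 8 weights ⇒ 3 W_17-linkage classes:

[[1, 3], [2, 4, 5, 6, 7], [8]]


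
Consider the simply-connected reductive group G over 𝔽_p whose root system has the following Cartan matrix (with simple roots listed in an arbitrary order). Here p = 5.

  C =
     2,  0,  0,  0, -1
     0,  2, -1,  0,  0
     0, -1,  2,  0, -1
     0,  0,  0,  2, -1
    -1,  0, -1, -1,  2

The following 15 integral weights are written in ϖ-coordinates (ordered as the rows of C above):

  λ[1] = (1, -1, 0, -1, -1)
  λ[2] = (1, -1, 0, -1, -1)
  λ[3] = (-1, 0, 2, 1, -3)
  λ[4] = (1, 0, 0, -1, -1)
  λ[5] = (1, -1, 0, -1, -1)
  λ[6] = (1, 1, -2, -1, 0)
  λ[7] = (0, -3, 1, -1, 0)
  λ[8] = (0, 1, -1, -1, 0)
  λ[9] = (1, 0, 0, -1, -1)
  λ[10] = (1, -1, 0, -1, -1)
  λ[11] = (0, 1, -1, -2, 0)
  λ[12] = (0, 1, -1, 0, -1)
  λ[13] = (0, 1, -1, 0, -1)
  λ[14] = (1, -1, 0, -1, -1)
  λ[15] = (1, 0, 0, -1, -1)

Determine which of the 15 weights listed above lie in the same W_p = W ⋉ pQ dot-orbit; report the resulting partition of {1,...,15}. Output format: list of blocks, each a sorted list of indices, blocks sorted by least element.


D_5 Cartan matrix, 5 simple roots permuted; ρ=(1,1,1,1,1).

Each λ_j+ρ reduced to Ā_5; 5-tuples below use C's row order:

  1: (2, 0, 1, 0, 0);  2: (2, 0, 1, 0, 0);  3: (2, 1, 1, 0, 0);  4: (2, 1, 1, 0, 0);  5: (2, 0, 1, 0, 0);  6: (2, 1, 1, 0, 0);  7: (1, 2, 0, 0, 1);  8: (1, 2, 0, 0, 1);  9: (2, 1, 1, 0, 0);  10: (2, 0, 1, 0, 0);  11: (1, 2, 0, 1, 0);  12: (1, 2, 0, 1, 0);  13: (1, 2, 0, 1, 0);  14: (2, 0, 1, 0, 0);  15: (2, 1, 1, 0, 0)

4 distinct reps among the 15 weights ⇒ 4 W_5-linkage classes:

[[1, 2, 5, 10, 14], [3, 4, 6, 9, 15], [7, 8], [11, 12, 13]]


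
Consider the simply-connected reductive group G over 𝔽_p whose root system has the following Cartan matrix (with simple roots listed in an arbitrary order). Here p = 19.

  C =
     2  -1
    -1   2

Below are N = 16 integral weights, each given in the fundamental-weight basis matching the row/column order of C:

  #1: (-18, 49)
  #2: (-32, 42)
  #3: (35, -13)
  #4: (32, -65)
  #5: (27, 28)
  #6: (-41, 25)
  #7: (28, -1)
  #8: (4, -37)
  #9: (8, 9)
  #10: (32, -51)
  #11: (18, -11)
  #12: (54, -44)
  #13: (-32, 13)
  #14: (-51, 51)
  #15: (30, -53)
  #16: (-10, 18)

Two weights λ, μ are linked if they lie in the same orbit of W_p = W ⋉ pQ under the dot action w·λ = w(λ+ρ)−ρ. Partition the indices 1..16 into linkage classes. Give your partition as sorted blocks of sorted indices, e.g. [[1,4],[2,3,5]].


Root system A_2: the 2×2 matrix C matches after relabeling.

W_19-reps of the 16 weights in Ā_19 (same 2-coord order as C):

  λ_1 → (2, 12);  λ_2 → (5, 7);  λ_3 → (2, 5);  λ_4 → (5, 7);  λ_5 → (9, 10);  λ_6 → (2, 5);  λ_7 → (9, 10);  λ_8 → (2, 12);  λ_9 → (9, 10);  λ_10 → (2, 12);  λ_11 → (9, 10);  λ_12 → (2, 12);  λ_13 → (2, 5);  λ_14 → (2, 5);  λ_15 → (2, 12);  λ_16 → (9, 10)

The 16 indices split into 4 linkage classes (same alcove rep ⇔ same W_19-dot-orbit):

[[1, 8, 10, 12, 15], [2, 4], [3, 6, 13, 14], [5, 7, 9, 11, 16]]


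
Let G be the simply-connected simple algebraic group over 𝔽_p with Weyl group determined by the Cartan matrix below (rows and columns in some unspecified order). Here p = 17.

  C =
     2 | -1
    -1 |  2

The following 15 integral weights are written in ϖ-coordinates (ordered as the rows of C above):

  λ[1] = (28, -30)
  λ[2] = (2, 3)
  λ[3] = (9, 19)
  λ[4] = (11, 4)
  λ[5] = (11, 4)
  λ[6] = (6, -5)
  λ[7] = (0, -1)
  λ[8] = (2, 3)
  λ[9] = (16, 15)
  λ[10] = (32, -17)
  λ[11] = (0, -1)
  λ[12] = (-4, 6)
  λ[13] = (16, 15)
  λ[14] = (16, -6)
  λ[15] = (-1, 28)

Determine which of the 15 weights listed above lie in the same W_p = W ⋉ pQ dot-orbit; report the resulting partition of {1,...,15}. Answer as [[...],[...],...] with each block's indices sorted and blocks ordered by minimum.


C ↔ A_2 under row/col permutation; |W(A_2)| = 6.

W_17-reps of the 15 weights in Ā_17 (same 2-coord order as C):

  λ_1+ρ ↦ (12, 5);  λ_2+ρ ↦ (3, 4);  λ_3+ρ ↦ (3, 4);  λ_4+ρ ↦ (12, 5);  λ_5+ρ ↦ (12, 5);  λ_6+ρ ↦ (3, 4);  λ_7+ρ ↦ (1, 0);  λ_8+ρ ↦ (3, 4);  λ_9+ρ ↦ (1, 0);  λ_10+ρ ↦ (1, 0);  λ_11+ρ ↦ (1, 0);  λ_12+ρ ↦ (3, 4);  λ_13+ρ ↦ (1, 0);  λ_14+ρ ↦ (12, 5);  λ_15+ρ ↦ (12, 5)

The 15 indices split into 3 linkage classes (same alcove rep ⇔ same W_17-dot-orbit):

[[1, 4, 5, 14, 15], [2, 3, 6, 8, 12], [7, 9, 10, 11, 13]]


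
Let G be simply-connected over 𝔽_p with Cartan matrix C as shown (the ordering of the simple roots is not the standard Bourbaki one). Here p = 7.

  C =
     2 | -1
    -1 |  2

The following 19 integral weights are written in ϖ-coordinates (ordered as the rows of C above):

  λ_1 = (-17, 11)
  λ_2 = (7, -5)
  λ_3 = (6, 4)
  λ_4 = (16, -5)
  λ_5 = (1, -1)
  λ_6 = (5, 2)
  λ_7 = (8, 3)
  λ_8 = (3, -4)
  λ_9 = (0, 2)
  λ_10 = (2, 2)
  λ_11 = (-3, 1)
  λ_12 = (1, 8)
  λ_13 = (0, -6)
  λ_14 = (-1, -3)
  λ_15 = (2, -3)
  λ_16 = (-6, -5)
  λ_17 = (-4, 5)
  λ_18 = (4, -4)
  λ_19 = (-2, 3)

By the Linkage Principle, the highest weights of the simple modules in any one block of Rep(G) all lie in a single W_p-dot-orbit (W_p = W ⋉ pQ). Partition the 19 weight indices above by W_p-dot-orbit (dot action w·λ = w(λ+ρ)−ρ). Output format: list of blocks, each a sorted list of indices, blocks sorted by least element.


Dynkin diagram of C (from the 2 off-diagonal −1 entries): A_2.

Ā_7 reps of the 19 weights (A_2, coords as presented):

  1: (2, 3)
  2: (3, 3)
  3: (2, 0)
  4: (3, 3)
  5: (2, 0)
  6: (4, 1)
  7: (1, 2)
  8: (1, 3)
  9: (1, 3)
  10: (3, 3)
  11: (2, 0)
  12: (2, 3)
  13: (4, 1)
  14: (2, 0)
  15: (1, 2)
  16: (2, 3)
  17: (3, 3)
  18: (2, 3)
  19: (1, 3)

These 19 weights hit 6 W_7-dot-orbits; sizes (4, 4, 4, 2, 2, 3):

[[1, 12, 16, 18], [2, 4, 10, 17], [3, 5, 11, 14], [6, 13], [7, 15], [8, 9, 19]]


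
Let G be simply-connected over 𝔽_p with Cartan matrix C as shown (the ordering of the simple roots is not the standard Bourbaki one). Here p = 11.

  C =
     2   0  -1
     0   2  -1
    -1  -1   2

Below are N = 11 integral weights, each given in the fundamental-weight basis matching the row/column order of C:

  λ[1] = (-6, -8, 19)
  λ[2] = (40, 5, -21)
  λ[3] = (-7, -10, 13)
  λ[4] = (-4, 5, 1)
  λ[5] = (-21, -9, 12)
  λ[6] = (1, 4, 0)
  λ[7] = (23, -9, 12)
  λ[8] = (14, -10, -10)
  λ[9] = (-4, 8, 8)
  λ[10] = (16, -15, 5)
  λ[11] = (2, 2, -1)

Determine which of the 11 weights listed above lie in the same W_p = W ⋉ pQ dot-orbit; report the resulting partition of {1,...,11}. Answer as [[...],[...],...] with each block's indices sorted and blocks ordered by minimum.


Dynkin diagram of C (from the 4 off-diagonal −1 entries): A_3.

Each λ_j+ρ reduced to Ā_11; 3-tuples below use C's row order:

    λ_1+ρ ↦ (4, 2, 2)
    λ_2+ρ ↦ (2, 5, 1)
    λ_3+ρ ↦ (2, 5, 1)
    λ_4+ρ ↦ (2, 5, 1)
    λ_5+ρ ↦ (4, 2, 2)
    λ_6+ρ ↦ (2, 5, 1)
    λ_7+ρ ↦ (4, 2, 2)
    λ_8+ρ ↦ (4, 2, 2)
    λ_9+ρ ↦ (4, 2, 2)
    λ_10+ρ ↦ (2, 5, 1)
    λ_11+ρ ↦ (3, 3, 0)

Partition of {1..11} into 3 W_11-dot-orbits:

[[1, 5, 7, 8, 9], [2, 3, 4, 6, 10], [11]]


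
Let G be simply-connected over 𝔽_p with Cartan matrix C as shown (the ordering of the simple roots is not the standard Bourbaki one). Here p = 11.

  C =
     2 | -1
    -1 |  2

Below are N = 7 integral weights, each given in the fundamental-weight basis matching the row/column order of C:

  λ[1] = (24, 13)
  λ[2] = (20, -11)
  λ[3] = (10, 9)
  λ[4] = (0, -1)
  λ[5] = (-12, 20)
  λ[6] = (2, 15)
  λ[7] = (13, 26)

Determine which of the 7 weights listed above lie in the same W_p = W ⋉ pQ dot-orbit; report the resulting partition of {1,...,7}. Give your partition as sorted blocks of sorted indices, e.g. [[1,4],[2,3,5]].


Dynkin diagram of C (from the 2 off-diagonal −1 entries): A_2.

Folding the 7 weights λ_j+ρ into Ā_11 (reps in the given 2-coord order):

  [1] (5, 3)
  [2] (1, 0)
  [3] (1, 0)
  [4] (1, 0)
  [5] (1, 0)
  [6] (5, 3)
  [7] (5, 3)

These 7 weights hit 2 W_11-dot-orbits; sizes (3, 4):

[[1, 6, 7], [2, 3, 4, 5]]


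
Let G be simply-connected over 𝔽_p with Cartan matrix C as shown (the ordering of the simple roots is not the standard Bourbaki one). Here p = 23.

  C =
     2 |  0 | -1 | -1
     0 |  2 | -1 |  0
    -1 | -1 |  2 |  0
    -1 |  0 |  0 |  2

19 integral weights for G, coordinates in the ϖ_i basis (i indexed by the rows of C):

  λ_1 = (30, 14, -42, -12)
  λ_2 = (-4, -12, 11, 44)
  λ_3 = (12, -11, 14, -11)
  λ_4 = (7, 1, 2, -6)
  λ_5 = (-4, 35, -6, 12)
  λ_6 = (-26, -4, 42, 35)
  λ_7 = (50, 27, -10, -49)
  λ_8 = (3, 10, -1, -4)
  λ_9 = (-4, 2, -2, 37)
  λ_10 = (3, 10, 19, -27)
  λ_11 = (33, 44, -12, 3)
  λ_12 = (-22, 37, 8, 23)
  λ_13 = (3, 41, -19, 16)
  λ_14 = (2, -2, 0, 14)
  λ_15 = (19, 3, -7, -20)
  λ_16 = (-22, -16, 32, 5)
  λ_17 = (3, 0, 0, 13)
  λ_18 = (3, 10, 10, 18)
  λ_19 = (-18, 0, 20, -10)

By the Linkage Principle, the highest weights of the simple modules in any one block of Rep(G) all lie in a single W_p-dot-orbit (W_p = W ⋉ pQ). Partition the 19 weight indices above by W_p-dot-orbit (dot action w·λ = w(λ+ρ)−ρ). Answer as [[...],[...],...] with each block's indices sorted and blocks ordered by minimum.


Dynkin diagram of C (from the 6 off-diagonal −1 entries): A_4.

λ_j+ρ reflected into Ā_23 (⟨·,θ^∨⟩≤23); 4-tuples as given:

  [1] (3, 2, 3, 5)
  [2] (11, 2, 1, 8)
  [3] (3, 5, 5, 5)
  [4] (3, 2, 3, 5)
  [5] (3, 5, 5, 5)
  [6] (3, 2, 3, 5)
  [7] (4, 1, 1, 14)
  [8] (1, 11, 0, 3)
  [9] (11, 2, 1, 8)
  [10] (11, 2, 1, 8)
  [11] (1, 11, 0, 3)
  [12] (11, 2, 1, 8)
  [13] (4, 1, 1, 14)
  [14] (3, 1, 0, 15)
  [15] (4, 1, 1, 14)
  [16] (3, 2, 3, 5)
  [17] (4, 1, 1, 14)
  [18] (1, 11, 0, 3)
  [19] (4, 1, 1, 14)

6 distinct reps among the 19 weights ⇒ 6 W_23-linkage classes:

[[1, 4, 6, 16], [2, 9, 10, 12], [3, 5], [7, 13, 15, 17, 19], [8, 11, 18], [14]]


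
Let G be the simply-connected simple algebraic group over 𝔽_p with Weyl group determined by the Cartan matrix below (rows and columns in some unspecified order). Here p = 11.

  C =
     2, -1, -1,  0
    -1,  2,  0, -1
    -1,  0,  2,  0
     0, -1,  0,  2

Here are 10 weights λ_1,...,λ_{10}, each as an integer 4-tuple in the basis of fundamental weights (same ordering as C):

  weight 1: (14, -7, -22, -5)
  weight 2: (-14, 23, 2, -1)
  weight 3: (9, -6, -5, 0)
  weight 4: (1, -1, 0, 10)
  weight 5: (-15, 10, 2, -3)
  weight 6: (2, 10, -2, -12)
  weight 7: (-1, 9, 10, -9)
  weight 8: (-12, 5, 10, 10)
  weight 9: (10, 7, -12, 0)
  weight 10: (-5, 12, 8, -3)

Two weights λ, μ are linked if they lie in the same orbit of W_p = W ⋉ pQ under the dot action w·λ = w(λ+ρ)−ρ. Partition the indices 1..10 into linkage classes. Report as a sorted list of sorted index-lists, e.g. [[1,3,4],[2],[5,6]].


Root system A_4: the 4×4 matrix C matches after relabeling.

λ_j+ρ reflected into Ā_11 (⟨·,θ^∨⟩≤11); 4-tuples as given:

  1: (1, 1, 4, 4)
  2: (0, 0, 2, 8)
  3: (1, 1, 4, 4)
  4: (0, 0, 2, 8)
  5: (2, 0, 6, 0)
  6: (0, 0, 2, 8)
  7: (0, 0, 1, 2)
  8: (0, 5, 6, 0)
  9: (0, 0, 2, 8)
  10: (2, 2, 2, 5)

Linkage partition of the 10 weights (6 classes, p=11):

[[1, 3], [2, 4, 6, 9], [5], [7], [8], [10]]


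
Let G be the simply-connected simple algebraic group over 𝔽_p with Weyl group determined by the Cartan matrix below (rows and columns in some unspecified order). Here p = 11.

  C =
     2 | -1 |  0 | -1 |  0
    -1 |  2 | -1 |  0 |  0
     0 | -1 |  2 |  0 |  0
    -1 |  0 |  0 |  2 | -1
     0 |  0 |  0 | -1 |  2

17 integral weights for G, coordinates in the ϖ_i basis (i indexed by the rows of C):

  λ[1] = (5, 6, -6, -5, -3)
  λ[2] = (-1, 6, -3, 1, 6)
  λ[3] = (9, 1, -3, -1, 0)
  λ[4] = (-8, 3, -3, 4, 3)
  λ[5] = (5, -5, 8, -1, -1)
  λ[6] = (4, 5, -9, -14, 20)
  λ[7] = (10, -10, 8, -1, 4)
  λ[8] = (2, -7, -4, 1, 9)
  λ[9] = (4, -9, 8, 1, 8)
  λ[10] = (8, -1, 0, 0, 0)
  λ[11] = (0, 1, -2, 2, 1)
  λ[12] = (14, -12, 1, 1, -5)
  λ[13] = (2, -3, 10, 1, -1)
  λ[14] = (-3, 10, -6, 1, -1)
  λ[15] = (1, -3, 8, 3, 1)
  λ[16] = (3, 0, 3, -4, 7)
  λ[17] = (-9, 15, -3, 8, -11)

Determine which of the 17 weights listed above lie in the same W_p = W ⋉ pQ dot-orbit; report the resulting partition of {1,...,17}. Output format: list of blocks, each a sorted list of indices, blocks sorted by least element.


Type A_5, rank 5, |W|=720; reorder rows/cols to standard.

W_11-reps of the 17 weights in Ā_11 (same 5-coord order as C):

    1: (0, 2, 3, 2, 2)
    2: (0, 2, 3, 2, 2)
    3: (9, 0, 0, 1, 0)
    4: (0, 2, 3, 2, 2)
    5: (2, 4, 5, 0, 0)
    6: (0, 2, 6, 1, 2)
    7: (2, 4, 5, 0, 0)
    8: (1, 1, 1, 3, 2)
    9: (2, 0, 5, 1, 2)
    10: (9, 0, 0, 1, 0)
    11: (1, 1, 1, 3, 2)
    12: (0, 2, 3, 2, 2)
    13: (0, 2, 6, 1, 2)
    14: (2, 4, 5, 0, 0)
    15: (0, 2, 3, 2, 2)
    16: (1, 1, 1, 3, 2)
    17: (1, 1, 1, 3, 2)

6 distinct reps among the 17 weights ⇒ 6 W_11-linkage classes:

[[1, 2, 4, 12, 15], [3, 10], [5, 7, 14], [6, 13], [8, 11, 16, 17], [9]]


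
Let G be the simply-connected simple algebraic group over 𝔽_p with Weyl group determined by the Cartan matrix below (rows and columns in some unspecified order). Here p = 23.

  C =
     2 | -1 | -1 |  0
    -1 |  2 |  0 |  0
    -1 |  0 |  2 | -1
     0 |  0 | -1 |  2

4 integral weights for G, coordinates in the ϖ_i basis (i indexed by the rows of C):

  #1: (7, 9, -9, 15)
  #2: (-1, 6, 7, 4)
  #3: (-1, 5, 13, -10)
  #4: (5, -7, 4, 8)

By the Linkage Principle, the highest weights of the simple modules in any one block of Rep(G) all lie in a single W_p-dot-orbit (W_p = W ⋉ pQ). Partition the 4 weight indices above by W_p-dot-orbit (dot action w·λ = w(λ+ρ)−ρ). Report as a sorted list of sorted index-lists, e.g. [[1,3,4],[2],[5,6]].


Cartan matrix: type A_4 (|W|=120); un-permuting the 4 rows.

λ_j+ρ reflected into Ā_23 (⟨·,θ^∨⟩≤23); 4-tuples as given:

  [1] (0, 7, 8, 5) · [2] (0, 7, 8, 5) · [3] (0, 6, 5, 9) · [4] (0, 6, 5, 9)

Partition of {1..4} into 2 W_23-dot-orbits:

[[1, 2], [3, 4]]


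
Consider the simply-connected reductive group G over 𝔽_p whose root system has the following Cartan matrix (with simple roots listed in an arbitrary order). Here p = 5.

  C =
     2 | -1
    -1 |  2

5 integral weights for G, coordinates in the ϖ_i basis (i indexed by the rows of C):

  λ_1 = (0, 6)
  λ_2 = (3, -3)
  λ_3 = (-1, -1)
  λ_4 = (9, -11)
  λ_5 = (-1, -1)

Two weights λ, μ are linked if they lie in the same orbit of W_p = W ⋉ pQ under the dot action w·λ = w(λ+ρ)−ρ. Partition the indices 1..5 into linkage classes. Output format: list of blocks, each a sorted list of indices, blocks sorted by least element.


Root system A_2: the 2×2 matrix C matches after relabeling.

Folding the 5 weights λ_j+ρ into Ā_5 (reps in the given 2-coord order):

  1: (2, 2);  2: (2, 2);  3: (0, 0);  4: (5, 0);  5: (0, 0)

These 5 weights hit 3 W_5-dot-orbits; sizes (2, 2, 1):

[[1, 2], [3, 5], [4]]


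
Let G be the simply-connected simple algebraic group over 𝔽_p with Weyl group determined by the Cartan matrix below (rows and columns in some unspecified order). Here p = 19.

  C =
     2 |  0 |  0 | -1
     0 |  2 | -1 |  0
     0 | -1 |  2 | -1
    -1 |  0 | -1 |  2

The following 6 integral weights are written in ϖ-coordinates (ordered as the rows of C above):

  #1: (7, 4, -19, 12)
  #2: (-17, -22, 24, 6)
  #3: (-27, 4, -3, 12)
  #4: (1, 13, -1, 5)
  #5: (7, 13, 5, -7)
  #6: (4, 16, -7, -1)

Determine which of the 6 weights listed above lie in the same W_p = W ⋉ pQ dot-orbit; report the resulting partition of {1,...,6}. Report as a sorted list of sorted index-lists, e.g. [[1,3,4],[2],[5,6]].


Type A_4, rank 4, |W|=120; reorder rows/cols to standard.

λ_j+ρ reflected into Ā_19 (⟨·,θ^∨⟩≤19); 4-tuples as given:

  [1] (1, 11, 0, 5) · [2] (4, 3, 3, 2) · [3] (4, 3, 3, 2) · [4] (1, 11, 0, 5) · [5] (1, 11, 0, 5) · [6] (1, 11, 0, 5)

2 distinct reps among the 6 weights ⇒ 2 W_19-linkage classes:

[[1, 4, 5, 6], [2, 3]]


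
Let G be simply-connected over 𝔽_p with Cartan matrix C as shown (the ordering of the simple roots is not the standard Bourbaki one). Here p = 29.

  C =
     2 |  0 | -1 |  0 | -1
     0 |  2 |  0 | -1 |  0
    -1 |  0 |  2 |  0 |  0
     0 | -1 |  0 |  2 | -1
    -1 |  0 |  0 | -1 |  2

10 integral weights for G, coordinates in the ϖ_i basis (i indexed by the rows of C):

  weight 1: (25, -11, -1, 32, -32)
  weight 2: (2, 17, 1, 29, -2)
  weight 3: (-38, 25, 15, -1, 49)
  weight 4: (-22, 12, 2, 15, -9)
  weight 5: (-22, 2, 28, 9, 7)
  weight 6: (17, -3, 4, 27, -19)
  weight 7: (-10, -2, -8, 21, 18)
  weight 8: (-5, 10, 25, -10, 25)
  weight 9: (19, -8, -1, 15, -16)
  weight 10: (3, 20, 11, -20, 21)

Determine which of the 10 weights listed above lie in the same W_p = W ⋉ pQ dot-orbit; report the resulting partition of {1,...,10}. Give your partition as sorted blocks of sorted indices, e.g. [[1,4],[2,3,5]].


Type A_5, rank 5, |W|=720; reorder rows/cols to standard.

Ā_29 reps of the 10 weights (A_5, coords as presented):

    λ_1 → (0, 2, 1, 6, 18)
    λ_2 → (0, 2, 1, 6, 18)
    λ_3 → (8, 0, 8, 3, 10)
    λ_4 → (8, 0, 8, 3, 10)
    λ_5 → (8, 0, 8, 3, 10)
    λ_6 → (0, 2, 1, 6, 18)
    λ_7 → (4, 9, 1, 10, 3)
    λ_8 → (4, 9, 1, 10, 3)
    λ_9 → (5, 1, 0, 6, 9)
    λ_10 → (4, 9, 1, 10, 3)

The 10 indices split into 4 linkage classes (same alcove rep ⇔ same W_29-dot-orbit):

[[1, 2, 6], [3, 4, 5], [7, 8, 10], [9]]


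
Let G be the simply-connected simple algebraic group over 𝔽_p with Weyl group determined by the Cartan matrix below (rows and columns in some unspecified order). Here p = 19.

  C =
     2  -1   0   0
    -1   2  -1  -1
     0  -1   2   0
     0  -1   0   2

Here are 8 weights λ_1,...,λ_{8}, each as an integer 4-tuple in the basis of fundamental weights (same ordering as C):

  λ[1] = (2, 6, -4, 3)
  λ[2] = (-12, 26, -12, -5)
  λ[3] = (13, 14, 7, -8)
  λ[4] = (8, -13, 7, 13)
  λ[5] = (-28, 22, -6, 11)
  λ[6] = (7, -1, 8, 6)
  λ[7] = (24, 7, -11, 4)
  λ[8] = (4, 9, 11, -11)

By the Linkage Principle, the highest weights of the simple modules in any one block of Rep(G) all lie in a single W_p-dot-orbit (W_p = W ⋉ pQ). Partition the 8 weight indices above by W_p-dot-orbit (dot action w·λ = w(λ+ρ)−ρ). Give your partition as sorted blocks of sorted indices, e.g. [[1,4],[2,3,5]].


Dynkin diagram of C (from the 6 off-diagonal −1 entries): D_4.

Alcove-folded reps (p=19, 8 weights, presented ϖ-order):

    λ_1 → (3, 4, 3, 4)
    λ_2 → (3, 4, 3, 4)
    λ_3 → (3, 4, 3, 4)
    λ_4 → (3, 5, 4, 2)
    λ_5 → (3, 4, 3, 4)
    λ_6 → (3, 5, 4, 2)
    λ_7 → (0, 2, 3, 8)
    λ_8 → (3, 5, 4, 2)

Grouping the 8 weights by Ā_19-representative: 3 linkage classes.

[[1, 2, 3, 5], [4, 6, 8], [7]]


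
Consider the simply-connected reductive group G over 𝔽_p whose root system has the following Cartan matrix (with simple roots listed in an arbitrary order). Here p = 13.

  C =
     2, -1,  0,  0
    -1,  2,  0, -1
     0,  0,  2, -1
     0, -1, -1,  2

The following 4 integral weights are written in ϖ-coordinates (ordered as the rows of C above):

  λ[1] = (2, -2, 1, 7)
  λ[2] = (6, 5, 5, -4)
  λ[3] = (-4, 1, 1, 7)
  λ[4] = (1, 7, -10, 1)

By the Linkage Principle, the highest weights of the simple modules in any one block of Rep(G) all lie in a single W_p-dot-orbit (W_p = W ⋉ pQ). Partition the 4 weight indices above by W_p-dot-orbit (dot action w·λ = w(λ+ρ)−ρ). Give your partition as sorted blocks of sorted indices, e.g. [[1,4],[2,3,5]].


Cartan matrix: type A_4 (|W|=120); un-permuting the 4 rows.

λ_j+ρ reflected into Ā_13 (⟨·,θ^∨⟩≤13); 4-tuples as given:

  1: (2, 1, 2, 7)
  2: (4, 3, 0, 3)
  3: (2, 1, 2, 7)
  4: (2, 1, 2, 7)

Grouping the 4 weights by Ā_13-representative: 2 linkage classes.

[[1, 3, 4], [2]]
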